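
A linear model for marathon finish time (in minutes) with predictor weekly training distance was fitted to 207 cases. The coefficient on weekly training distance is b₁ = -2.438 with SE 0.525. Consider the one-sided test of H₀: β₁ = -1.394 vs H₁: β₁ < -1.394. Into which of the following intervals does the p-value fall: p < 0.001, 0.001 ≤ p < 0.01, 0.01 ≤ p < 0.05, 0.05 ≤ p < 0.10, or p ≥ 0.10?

t = (-2.438 − (-1.394)) / 0.525 = -1.989.
df = n − 2 = 207 − 2 = 205.
One-sided p = P(T_{205} < t) ≈ 0.0240.
So 0.01 ≤ p < 0.05.

0.01 ≤ p < 0.05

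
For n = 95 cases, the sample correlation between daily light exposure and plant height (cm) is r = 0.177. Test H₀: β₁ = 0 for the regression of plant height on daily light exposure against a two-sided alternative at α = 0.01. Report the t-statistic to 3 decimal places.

t = r·√(n − 2)/√(1 − r²) = 0.177·√93/√0.968671 = 1.734.
df = n − 2 = 93.
Two-sided p ≈ 0.0862, which is ≥ 0.01, so fail to reject H₀.
The data do not give significant evidence of a linear association between daily light exposure and plant height.

t = 1.734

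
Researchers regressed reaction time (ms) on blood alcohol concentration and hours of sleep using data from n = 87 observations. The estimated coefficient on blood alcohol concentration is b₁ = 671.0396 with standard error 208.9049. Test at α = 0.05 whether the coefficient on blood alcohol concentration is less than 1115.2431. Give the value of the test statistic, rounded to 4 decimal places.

H₀: β₁ = 1115.2431 vs H₁: β₁ < 1115.2431.
t = (b₁ − β₁⁰)/SE = (671.0396 − 1115.2431) / 208.9049 = -2.1263.
df = n − k − 1 = 87 − 2 − 1 = 84.
One-sided p ≈ 0.0182, which is < 0.05, so reject H₀.
There is evidence that the true slope on blood alcohol concentration is below 1115.2431 ms per unit, holding the other predictors fixed.

t = -2.1263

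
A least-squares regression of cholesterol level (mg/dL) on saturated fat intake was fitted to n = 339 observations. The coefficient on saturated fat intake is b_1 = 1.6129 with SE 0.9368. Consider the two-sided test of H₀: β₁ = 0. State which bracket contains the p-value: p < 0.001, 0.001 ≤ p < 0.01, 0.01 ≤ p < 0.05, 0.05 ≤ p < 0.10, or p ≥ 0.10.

0.05 ≤ p < 0.10

t = 1.6129 / 0.9368 = 1.722.
df = n − 2 = 339 − 2 = 337.
Two-sided p = 2·P(T_{337} > |t|) ≈ 0.0860.
So 0.05 ≤ p < 0.10.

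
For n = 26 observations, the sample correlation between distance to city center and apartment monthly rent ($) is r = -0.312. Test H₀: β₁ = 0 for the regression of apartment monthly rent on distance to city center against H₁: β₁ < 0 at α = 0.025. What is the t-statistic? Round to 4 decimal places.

t = r·√(n − 2)/√(1 − r²) = -0.312·√24/√0.902656 = -1.6088.
df = n − 2 = 24.
One-sided p ≈ 0.0604, which is ≥ 0.025, so fail to reject H₀.
The data do not give significant evidence of a linear association between distance to city center and apartment monthly rent.

t = -1.6088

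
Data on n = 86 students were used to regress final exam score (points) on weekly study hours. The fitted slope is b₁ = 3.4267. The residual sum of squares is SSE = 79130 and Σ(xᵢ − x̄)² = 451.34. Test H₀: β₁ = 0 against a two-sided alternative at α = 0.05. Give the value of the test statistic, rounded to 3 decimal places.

t = 2.372

MSE = SSE/(n − 2) = 79130/84 = 942.024.
SE(b₁) = √(MSE/Sₓₓ) = √(942.024/451.34) = 1.4447.
t = 3.4267 / 1.4447 = 2.372.
df = n − 2 = 84.
Two-sided p ≈ 0.0200, which is < 0.05, so reject H₀.
There is evidence that weekly study hours is associated with final exam score.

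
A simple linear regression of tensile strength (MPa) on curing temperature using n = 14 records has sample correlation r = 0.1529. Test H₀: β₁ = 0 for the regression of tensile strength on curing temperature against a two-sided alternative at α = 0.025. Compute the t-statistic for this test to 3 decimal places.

t = 0.536

t = r·√(n − 2)/√(1 − r²) = 0.1529·√12/√0.976622 = 0.536.
df = n − 2 = 12.
Two-sided p ≈ 0.6018, which is ≥ 0.025, so fail to reject H₀.
The data do not give significant evidence of a linear association between curing temperature and tensile strength.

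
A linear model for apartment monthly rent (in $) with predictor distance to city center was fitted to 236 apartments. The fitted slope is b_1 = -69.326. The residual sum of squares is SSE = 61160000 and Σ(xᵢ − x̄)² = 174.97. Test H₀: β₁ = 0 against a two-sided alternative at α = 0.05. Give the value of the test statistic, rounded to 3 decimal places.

t = -1.794

MSE = SSE/(n − 2) = 61160000/234 = 261368.
SE(b_1) = √(MSE/Sₓₓ) = √(261368/174.97) = 38.6495.
t = -69.326 / 38.6495 = -1.794.
df = n − 2 = 234.
Two-sided p ≈ 0.0742, which is ≥ 0.05, so fail to reject H₀.
The data do not give significant evidence of an association between distance to city center and apartment monthly rent.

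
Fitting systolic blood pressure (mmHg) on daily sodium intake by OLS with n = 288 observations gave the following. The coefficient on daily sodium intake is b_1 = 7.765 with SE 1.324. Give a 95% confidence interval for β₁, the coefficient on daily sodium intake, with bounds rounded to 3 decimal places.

df = n − 2 = 288 − 2 = 286.
t* = t_{0.025, 286} = 1.968293.
Margin = t* × SE = 1.968293 × 1.324 = 2.60602.
CI: 7.765 ± 2.60602 → (5.159, 10.371).
With 95% confidence, each one-unit increase in daily sodium intake is associated with a change of between 5.159 and 10.371 mmHg in systolic blood pressure.

(5.159, 10.371)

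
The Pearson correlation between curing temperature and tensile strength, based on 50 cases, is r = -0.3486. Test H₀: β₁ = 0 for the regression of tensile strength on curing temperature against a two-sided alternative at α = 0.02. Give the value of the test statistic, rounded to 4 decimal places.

t = r·√(n − 2)/√(1 − r²) = -0.3486·√48/√0.878478 = -2.5768.
df = n − 2 = 48.
Two-sided p ≈ 0.0131, which is < 0.02, so reject H₀.
There is evidence of a linear association between curing temperature and tensile strength.

t = -2.5768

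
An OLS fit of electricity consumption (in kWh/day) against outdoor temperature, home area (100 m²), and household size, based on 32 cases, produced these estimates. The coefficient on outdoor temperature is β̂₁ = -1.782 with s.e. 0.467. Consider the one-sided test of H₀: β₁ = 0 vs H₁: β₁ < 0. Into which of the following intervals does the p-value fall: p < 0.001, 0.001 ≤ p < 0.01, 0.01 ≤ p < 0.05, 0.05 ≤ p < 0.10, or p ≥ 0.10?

t = -1.782 / 0.467 = -3.816.
df = n − k − 1 = 32 − 3 − 1 = 28.
One-sided p = P(T_{28} < t) ≈ 0.0003.
So p < 0.001.

p < 0.001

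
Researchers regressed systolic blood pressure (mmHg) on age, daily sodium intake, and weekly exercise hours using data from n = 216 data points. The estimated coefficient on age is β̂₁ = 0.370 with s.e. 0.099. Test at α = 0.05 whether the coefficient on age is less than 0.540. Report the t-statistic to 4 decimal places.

H₀: β₁ = 0.540 vs H₁: β₁ < 0.540.
t = (β̂₁ − β₁⁰)/SE = (0.370 − 0.540) / 0.099 = -1.7172.
df = n − k − 1 = 216 − 3 − 1 = 212.
One-sided p ≈ 0.0437, which is < 0.05, so reject H₀.
There is evidence that the true slope on age is below 0.540 mmHg per unit, holding the other predictors fixed.

t = -1.7172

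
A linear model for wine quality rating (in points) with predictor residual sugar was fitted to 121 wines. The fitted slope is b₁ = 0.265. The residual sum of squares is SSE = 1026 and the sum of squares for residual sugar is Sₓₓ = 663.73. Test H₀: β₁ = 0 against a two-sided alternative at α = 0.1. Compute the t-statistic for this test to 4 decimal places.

t = 2.3251

MSE = SSE/(n − 2) = 1026/119 = 8.62185.
SE(b₁) = √(MSE/Sₓₓ) = √(8.62185/663.73) = 0.113974.
t = 0.265 / 0.113974 = 2.3251.
df = n − 2 = 119.
Two-sided p ≈ 0.0218, which is < 0.1, so reject H₀.
There is evidence that residual sugar is associated with wine quality rating.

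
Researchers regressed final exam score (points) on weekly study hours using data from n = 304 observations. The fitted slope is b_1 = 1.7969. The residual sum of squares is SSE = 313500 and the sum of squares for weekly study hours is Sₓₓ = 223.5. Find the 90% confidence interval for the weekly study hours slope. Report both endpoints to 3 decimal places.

MSE = SSE/(n − 2) = 313500/302 = 1038.08.
SE(b_1) = √(MSE/Sₓₓ) = √(1038.08/223.5) = 2.15515.
df = n − 2 = 302.
t* = t_{0.05, 302} = 1.649915.
Margin = t* × SE = 1.649915 × 2.15515 = 3.55581.
CI: 1.7969 ± 3.55581 → (-1.759, 5.353).
With 90% confidence, each one-unit increase in weekly study hours is associated with a change of between -1.759 and 5.353 points in final exam score.

(-1.759, 5.353)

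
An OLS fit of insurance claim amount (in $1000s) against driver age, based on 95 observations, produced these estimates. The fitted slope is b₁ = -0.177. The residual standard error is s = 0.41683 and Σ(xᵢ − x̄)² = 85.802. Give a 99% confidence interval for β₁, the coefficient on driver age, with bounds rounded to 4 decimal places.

SE(b₁) = s/√Sₓₓ = 0.41683/√85.802 = 0.0449998.
df = n − 2 = 93.
t* = t_{0.005, 93} = 2.629732.
Margin = t* × SE = 2.629732 × 0.0449998 = 0.118337.
CI: -0.177 ± 0.118337 → (-0.2953, -0.0587).
With 99% confidence, each one-unit increase in driver age is associated with a change of between -0.2953 and -0.0587 $1000s in insurance claim amount.

(-0.2953, -0.0587)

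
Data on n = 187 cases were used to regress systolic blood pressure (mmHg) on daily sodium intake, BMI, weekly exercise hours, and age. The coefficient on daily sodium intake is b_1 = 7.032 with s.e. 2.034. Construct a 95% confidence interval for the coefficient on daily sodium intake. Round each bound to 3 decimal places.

df = n − k − 1 = 187 − 4 − 1 = 182.
t* = t_{0.025, 182} = 1.973084.
Margin = t* × SE = 1.973084 × 2.034 = 4.01325.
CI: 7.032 ± 4.01325 → (3.019, 11.045).
With 95% confidence, each one-unit increase in daily sodium intake is associated with a change of between 3.019 and 11.045 mmHg in systolic blood pressure, holding the other predictors fixed.

(3.019, 11.045)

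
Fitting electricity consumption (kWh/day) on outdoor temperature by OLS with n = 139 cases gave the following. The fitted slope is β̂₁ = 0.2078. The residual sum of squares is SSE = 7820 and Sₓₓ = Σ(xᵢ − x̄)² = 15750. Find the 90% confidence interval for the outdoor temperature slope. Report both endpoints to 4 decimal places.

MSE = SSE/(n − 2) = 7820/137 = 57.0803.
SE(β̂₁) = √(MSE/Sₓₓ) = √(57.0803/15750) = 0.0602009.
df = n − 2 = 137.
t* = t_{0.05, 137} = 1.656052.
Margin = t* × SE = 1.656052 × 0.0602009 = 0.099696.
CI: 0.2078 ± 0.099696 → (0.1081, 0.3075).
With 90% confidence, each one-unit increase in outdoor temperature is associated with a change of between 0.1081 and 0.3075 kWh/day in electricity consumption.

(0.1081, 0.3075)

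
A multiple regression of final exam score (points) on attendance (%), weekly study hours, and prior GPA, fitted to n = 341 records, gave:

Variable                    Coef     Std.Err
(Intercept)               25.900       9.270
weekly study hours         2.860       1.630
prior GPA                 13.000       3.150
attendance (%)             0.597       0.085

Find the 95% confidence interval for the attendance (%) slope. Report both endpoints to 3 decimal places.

Read off: b = 0.597, SE = 0.085 for attendance (%).
df = n − k − 1 = 341 − 3 − 1 = 337.
t* = t_{0.025, 337} = 1.967028.
Margin = t* × SE = 1.967028 × 0.085 = 0.16720.
CI: 0.597 ± 0.16720 → (0.430, 0.764).

(0.430, 0.764)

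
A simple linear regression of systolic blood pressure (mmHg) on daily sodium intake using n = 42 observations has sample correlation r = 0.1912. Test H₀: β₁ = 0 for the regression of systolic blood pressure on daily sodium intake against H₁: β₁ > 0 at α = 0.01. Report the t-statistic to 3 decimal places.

t = 1.232

t = r·√(n − 2)/√(1 − r²) = 0.1912·√40/√0.963443 = 1.232.
df = n − 2 = 40.
One-sided p ≈ 0.1126, which is ≥ 0.01, so fail to reject H₀.
The data do not give significant evidence of a linear association between daily sodium intake and systolic blood pressure.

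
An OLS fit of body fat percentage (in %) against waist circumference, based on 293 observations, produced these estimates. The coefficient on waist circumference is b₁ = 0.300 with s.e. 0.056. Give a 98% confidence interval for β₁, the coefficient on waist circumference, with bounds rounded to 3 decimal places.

df = n − 2 = 293 − 2 = 291.
t* = t_{0.01, 291} = 2.33923.
Margin = t* × SE = 2.33923 × 0.056 = 0.13100.
CI: 0.300 ± 0.13100 → (0.169, 0.431).
With 98% confidence, each one-unit increase in waist circumference is associated with a change of between 0.169 and 0.431 % in body fat percentage.

(0.169, 0.431)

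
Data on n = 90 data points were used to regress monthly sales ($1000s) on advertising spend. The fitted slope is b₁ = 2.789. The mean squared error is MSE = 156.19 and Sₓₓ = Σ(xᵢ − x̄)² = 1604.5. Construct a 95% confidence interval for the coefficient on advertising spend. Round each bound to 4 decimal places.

(2.1690, 3.4090)

SE(b₁) = √(MSE/Sₓₓ) = √(156.19/1604.5) = 0.312002.
df = n − 2 = 88.
t* = t_{0.025, 88} = 1.98729.
Margin = t* × SE = 1.98729 × 0.312002 = 0.620038.
CI: 2.789 ± 0.620038 → (2.1690, 3.4090).
With 95% confidence, each one-unit increase in advertising spend is associated with a change of between 2.1690 and 3.4090 $1000s in monthly sales.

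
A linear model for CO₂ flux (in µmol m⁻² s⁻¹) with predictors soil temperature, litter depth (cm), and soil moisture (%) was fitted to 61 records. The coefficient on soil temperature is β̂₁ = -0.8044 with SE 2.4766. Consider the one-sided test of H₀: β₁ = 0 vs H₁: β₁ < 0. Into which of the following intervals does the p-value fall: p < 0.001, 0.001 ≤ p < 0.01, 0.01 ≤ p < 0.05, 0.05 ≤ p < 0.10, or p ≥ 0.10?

t = -0.8044 / 2.4766 = -0.325.
df = n − k − 1 = 61 − 3 − 1 = 57.
One-sided p = P(T_{57} < t) ≈ 0.3733.
So p ≥ 0.10.

p ≥ 0.10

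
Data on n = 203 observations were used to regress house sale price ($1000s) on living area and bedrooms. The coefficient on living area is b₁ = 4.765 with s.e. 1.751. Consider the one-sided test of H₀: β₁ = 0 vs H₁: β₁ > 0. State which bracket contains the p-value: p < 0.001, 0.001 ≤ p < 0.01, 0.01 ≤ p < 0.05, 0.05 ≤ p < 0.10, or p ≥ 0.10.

0.001 ≤ p < 0.01

t = 4.765 / 1.751 = 2.721.
df = n − k − 1 = 203 − 2 − 1 = 200.
One-sided p = P(T_{200} > t) ≈ 0.0035.
So 0.001 ≤ p < 0.01.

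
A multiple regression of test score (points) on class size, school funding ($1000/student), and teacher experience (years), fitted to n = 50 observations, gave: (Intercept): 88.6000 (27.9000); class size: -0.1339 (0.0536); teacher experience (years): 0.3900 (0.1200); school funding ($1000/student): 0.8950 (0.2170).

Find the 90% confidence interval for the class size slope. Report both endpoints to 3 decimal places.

Read off: b = -0.1339, SE = 0.0536 for class size.
df = n − k − 1 = 50 − 3 − 1 = 46.
t* = t_{0.05, 46} = 1.67866.
Margin = t* × SE = 1.67866 × 0.0536 = 0.08998.
CI: -0.1339 ± 0.08998 → (-0.224, -0.044).

(-0.224, -0.044)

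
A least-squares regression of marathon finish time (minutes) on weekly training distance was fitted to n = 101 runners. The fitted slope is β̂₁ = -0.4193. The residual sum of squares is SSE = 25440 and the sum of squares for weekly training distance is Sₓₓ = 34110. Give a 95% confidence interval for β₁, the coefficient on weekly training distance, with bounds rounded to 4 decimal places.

MSE = SSE/(n − 2) = 25440/99 = 256.97.
SE(β̂₁) = √(MSE/Sₓₓ) = √(256.97/34110) = 0.0867961.
df = n − 2 = 99.
t* = t_{0.025, 99} = 1.984217.
Margin = t* × SE = 1.984217 × 0.0867961 = 0.172222.
CI: -0.4193 ± 0.172222 → (-0.5915, -0.2471).
With 95% confidence, each one-unit increase in weekly training distance is associated with a change of between -0.5915 and -0.2471 minutes in marathon finish time.

(-0.5915, -0.2471)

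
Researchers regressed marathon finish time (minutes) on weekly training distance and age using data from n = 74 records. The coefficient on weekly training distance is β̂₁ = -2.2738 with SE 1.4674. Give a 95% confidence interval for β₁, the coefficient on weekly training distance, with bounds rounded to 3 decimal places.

(-5.200, 0.652)

df = n − k − 1 = 74 − 2 − 1 = 71.
t* = t_{0.025, 71} = 1.993943.
Margin = t* × SE = 1.993943 × 1.4674 = 2.92591.
CI: -2.2738 ± 2.92591 → (-5.200, 0.652).
With 95% confidence, each one-unit increase in weekly training distance is associated with a change of between -5.200 and 0.652 minutes in marathon finish time, holding the other predictors fixed.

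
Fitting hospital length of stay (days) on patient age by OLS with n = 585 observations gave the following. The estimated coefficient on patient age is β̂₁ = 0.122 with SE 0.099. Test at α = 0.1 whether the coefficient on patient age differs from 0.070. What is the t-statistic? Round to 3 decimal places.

H₀: β₁ = 0.070 vs H₁: β₁ ≠ 0.070.
t = (β̂₁ − β₁⁰)/SE = (0.122 − 0.070) / 0.099 = 0.525.
df = n − 2 = 585 − 2 = 583.
Two-sided p ≈ 0.5996, which is ≥ 0.1, so fail to reject H₀.
The data are consistent with a true slope of 0.070 days per unit of patient age.

t = 0.525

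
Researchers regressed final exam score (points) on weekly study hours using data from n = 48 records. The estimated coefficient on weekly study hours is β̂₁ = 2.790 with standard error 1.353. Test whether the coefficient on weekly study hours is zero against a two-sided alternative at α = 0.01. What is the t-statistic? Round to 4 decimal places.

t = 2.0621

H₀: β₁ = 0 vs H₁: β₁ ≠ 0.
t = (β̂₁ − β₁⁰)/SE = 2.790 / 1.353 = 2.0621.
df = n − 2 = 48 − 2 = 46.
Two-sided p ≈ 0.0449, which is ≥ 0.01, so fail to reject H₀.
The data do not give significant evidence of an association between weekly study hours and final exam score.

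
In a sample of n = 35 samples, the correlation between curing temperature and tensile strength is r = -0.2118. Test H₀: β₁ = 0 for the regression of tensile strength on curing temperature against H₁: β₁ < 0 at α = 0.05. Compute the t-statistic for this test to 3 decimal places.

t = r·√(n − 2)/√(1 − r²) = -0.2118·√33/√0.955141 = -1.245.
df = n − 2 = 33.
One-sided p ≈ 0.1110, which is ≥ 0.05, so fail to reject H₀.
The data do not give significant evidence of a linear association between curing temperature and tensile strength.

t = -1.245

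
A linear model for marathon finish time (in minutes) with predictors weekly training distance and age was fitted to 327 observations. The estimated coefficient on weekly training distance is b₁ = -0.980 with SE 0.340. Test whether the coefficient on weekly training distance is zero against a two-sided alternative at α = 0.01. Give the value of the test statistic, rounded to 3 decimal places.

H₀: β₁ = 0 vs H₁: β₁ ≠ 0.
t = (b₁ − β₁⁰)/SE = -0.980 / 0.340 = -2.882.
df = n − k − 1 = 327 − 2 − 1 = 324.
Two-sided p ≈ 0.0042, which is < 0.01, so reject H₀.
There is evidence that weekly training distance is associated with marathon finish time, holding the other predictors fixed.

t = -2.882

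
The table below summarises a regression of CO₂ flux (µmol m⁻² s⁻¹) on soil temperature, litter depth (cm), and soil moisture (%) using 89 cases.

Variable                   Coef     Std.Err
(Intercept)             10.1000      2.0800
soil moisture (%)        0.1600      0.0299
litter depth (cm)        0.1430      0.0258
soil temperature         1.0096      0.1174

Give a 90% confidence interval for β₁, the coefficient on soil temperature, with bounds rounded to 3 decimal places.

Read off: b = 1.0096, SE = 0.1174 for soil temperature.
df = n − k − 1 = 89 − 3 − 1 = 85.
t* = t_{0.05, 85} = 1.662978.
Margin = t* × SE = 1.662978 × 0.1174 = 0.19523.
CI: 1.0096 ± 0.19523 → (0.814, 1.205).

(0.814, 1.205)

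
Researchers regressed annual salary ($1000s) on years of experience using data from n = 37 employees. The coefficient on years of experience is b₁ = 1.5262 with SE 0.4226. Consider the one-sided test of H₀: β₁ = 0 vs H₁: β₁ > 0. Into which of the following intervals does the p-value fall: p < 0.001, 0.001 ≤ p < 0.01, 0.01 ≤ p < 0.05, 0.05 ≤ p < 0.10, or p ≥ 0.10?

t = 1.5262 / 0.4226 = 3.611.
df = n − 2 = 37 − 2 = 35.
One-sided p = P(T_{35} > t) ≈ 0.0005.
So p < 0.001.

p < 0.001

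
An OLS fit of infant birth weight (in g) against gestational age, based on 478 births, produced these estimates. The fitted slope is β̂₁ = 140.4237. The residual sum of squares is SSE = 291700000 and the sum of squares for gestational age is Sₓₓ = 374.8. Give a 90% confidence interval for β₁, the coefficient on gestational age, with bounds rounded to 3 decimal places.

(73.783, 207.064)

MSE = SSE/(n − 2) = 291700000/476 = 612815.
SE(β̂₁) = √(MSE/Sₓₓ) = √(612815/374.8) = 40.4357.
df = n − 2 = 476.
t* = t_{0.05, 476} = 1.648061.
Margin = t* × SE = 1.648061 × 40.4357 = 66.64050.
CI: 140.4237 ± 66.64050 → (73.783, 207.064).
With 90% confidence, each one-unit increase in gestational age is associated with a change of between 73.783 and 207.064 g in infant birth weight.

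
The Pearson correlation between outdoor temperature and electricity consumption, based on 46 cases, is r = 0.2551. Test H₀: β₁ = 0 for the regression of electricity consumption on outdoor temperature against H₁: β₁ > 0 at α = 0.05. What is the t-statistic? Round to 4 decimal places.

t = 1.7500

t = r·√(n − 2)/√(1 − r²) = 0.2551·√44/√0.934924 = 1.7500.
df = n − 2 = 44.
One-sided p ≈ 0.0435, which is < 0.05, so reject H₀.
There is evidence of a linear association between outdoor temperature and electricity consumption.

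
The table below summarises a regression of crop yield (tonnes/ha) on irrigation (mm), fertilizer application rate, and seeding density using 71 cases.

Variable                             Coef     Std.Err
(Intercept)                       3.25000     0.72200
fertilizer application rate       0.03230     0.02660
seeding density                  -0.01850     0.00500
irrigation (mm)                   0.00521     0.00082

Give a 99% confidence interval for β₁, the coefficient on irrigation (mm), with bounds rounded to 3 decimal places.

(0.003, 0.007)

Read off: b = 0.00521, SE = 0.00082 for irrigation (mm).
df = n − k − 1 = 71 − 3 − 1 = 67.
t* = t_{0.005, 67} = 2.65122.
Margin = t* × SE = 2.65122 × 0.00082 = 0.00217.
CI: 0.00521 ± 0.00217 → (0.003, 0.007).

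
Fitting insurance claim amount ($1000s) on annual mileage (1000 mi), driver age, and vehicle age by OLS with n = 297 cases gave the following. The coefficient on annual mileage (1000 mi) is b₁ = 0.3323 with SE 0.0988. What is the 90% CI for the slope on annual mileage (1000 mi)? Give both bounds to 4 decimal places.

df = n − k − 1 = 297 − 3 − 1 = 293.
t* = t_{0.05, 293} = 1.650071.
Margin = t* × SE = 1.650071 × 0.0988 = 0.163027.
CI: 0.3323 ± 0.163027 → (0.1693, 0.4953).
With 90% confidence, each one-unit increase in annual mileage (1000 mi) is associated with a change of between 0.1693 and 0.4953 $1000s in insurance claim amount, holding the other predictors fixed.

(0.1693, 0.4953)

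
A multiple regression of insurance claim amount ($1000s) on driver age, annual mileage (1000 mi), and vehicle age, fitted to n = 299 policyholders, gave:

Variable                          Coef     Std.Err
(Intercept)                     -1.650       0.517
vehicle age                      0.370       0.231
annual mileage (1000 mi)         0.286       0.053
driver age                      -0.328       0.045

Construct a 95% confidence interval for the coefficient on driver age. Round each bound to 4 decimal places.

(-0.4166, -0.2394)

Read off: b = -0.328, SE = 0.045 for driver age.
df = n − k − 1 = 299 − 3 − 1 = 295.
t* = t_{0.025, 295} = 1.968038.
Margin = t* × SE = 1.968038 × 0.045 = 0.088562.
CI: -0.328 ± 0.088562 → (-0.4166, -0.2394).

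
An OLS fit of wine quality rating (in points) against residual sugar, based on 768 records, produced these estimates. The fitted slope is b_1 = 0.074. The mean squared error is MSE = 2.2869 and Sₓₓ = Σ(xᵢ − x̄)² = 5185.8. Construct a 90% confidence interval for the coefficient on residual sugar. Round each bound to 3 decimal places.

SE(b_1) = √(MSE/Sₓₓ) = √(2.2869/5185.8) = 0.0209998.
df = n − 2 = 766.
t* = t_{0.05, 766} = 1.646845.
Margin = t* × SE = 1.646845 × 0.0209998 = 0.03458.
CI: 0.074 ± 0.03458 → (0.039, 0.109).
With 90% confidence, each one-unit increase in residual sugar is associated with a change of between 0.039 and 0.109 points in wine quality rating.

(0.039, 0.109)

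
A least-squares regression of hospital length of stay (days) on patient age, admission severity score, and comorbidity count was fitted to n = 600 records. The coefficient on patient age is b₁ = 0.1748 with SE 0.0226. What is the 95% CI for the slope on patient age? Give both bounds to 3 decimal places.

df = n − k − 1 = 600 − 3 − 1 = 596.
t* = t_{0.025, 596} = 1.963952.
Margin = t* × SE = 1.963952 × 0.0226 = 0.04439.
CI: 0.1748 ± 0.04439 → (0.130, 0.219).
With 95% confidence, each one-unit increase in patient age is associated with a change of between 0.130 and 0.219 days in hospital length of stay, holding the other predictors fixed.

(0.130, 0.219)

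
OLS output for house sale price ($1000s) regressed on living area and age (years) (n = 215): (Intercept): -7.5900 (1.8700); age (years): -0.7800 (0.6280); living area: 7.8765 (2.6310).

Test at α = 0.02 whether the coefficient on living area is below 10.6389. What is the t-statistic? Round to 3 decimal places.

t = -1.050

Read off: b = 7.8765, SE = 2.6310 for living area.
H₀: β₁ = 10.6389 vs H₁: β₁ < 10.6389.
t = (7.8765 − 10.6389) / 2.6310 = -1.050.
df = n − k − 1 = 215 − 2 − 1 = 212.
One-sided p ≈ 0.1475, which is ≥ 0.02, so fail to reject H₀.
The data do not give significant evidence that the true slope on living area is below 10.6389 $1000s per unit, holding the other predictors fixed.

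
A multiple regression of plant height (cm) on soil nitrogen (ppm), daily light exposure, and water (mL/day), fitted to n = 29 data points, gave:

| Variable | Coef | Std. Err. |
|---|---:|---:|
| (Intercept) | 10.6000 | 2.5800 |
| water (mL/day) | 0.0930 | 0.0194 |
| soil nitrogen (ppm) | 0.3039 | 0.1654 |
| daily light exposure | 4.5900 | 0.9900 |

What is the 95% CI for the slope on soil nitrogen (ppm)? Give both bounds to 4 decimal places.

(-0.0367, 0.6445)

Read off: b = 0.3039, SE = 0.1654 for soil nitrogen (ppm).
df = n − k − 1 = 29 − 3 − 1 = 25.
t* = t_{0.025, 25} = 2.059539.
Margin = t* × SE = 2.059539 × 0.1654 = 0.340648.
CI: 0.3039 ± 0.340648 → (-0.0367, 0.6445).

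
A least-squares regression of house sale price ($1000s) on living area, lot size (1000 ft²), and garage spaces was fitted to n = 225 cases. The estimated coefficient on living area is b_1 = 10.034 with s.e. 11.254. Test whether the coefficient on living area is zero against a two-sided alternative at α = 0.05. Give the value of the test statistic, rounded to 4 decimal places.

t = 0.8916

H₀: β₁ = 0 vs H₁: β₁ ≠ 0.
t = (b_1 − β₁⁰)/SE = 10.034 / 11.254 = 0.8916.
df = n − k − 1 = 225 − 3 − 1 = 221.
Two-sided p ≈ 0.3736, which is ≥ 0.05, so fail to reject H₀.
The data do not give significant evidence of an association between living area and house sale price, after adjusting for the other predictors.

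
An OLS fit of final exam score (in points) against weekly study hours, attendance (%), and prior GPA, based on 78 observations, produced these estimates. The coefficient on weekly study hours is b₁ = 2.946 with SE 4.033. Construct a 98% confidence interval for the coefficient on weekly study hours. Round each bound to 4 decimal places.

(-6.6437, 12.5357)

df = n − k − 1 = 78 − 3 − 1 = 74.
t* = t_{0.01, 74} = 2.377802.
Margin = t* × SE = 2.377802 × 4.033 = 9.589676.
CI: 2.946 ± 9.589676 → (-6.6437, 12.5357).
With 98% confidence, each one-unit increase in weekly study hours is associated with a change of between -6.6437 and 12.5357 points in final exam score, holding the other predictors fixed.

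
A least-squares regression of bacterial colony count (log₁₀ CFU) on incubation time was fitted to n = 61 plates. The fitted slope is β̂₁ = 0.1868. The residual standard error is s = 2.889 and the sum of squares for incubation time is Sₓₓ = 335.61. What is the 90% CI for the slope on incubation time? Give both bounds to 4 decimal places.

SE(β̂₁) = s/√Sₓₓ = 2.889/√335.61 = 0.157699.
df = n − 2 = 59.
t* = t_{0.05, 59} = 1.671093.
Margin = t* × SE = 1.671093 × 0.157699 = 0.263530.
CI: 0.1868 ± 0.263530 → (-0.0767, 0.4503).
With 90% confidence, each one-unit increase in incubation time is associated with a change of between -0.0767 and 0.4503 log₁₀ CFU in bacterial colony count.

(-0.0767, 0.4503)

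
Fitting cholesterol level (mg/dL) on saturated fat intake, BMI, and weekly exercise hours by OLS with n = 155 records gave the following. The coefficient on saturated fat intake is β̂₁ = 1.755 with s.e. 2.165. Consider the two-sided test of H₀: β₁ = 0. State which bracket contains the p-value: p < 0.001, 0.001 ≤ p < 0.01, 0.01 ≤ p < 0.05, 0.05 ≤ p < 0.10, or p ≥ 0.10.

p ≥ 0.10

t = 1.755 / 2.165 = 0.811.
df = n − k − 1 = 155 − 3 − 1 = 151.
Two-sided p = 2·P(T_{151} > |t|) ≈ 0.4189.
So p ≥ 0.10.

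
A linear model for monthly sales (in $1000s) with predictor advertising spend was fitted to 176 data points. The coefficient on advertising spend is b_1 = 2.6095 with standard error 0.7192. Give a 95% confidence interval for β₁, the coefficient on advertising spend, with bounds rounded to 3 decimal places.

(1.190, 4.029)

df = n − 2 = 176 − 2 = 174.
t* = t_{0.025, 174} = 1.973691.
Margin = t* × SE = 1.973691 × 0.7192 = 1.41948.
CI: 2.6095 ± 1.41948 → (1.190, 4.029).
With 95% confidence, each one-unit increase in advertising spend is associated with a change of between 1.190 and 4.029 $1000s in monthly sales.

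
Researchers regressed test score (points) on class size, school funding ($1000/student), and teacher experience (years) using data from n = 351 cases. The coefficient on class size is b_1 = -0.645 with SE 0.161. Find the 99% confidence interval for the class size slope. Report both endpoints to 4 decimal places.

(-1.0620, -0.2280)

df = n − k − 1 = 351 − 3 − 1 = 347.
t* = t_{0.005, 347} = 2.590072.
Margin = t* × SE = 2.590072 × 0.161 = 0.417002.
CI: -0.645 ± 0.417002 → (-1.0620, -0.2280).
With 99% confidence, each one-unit increase in class size is associated with a change of between -1.0620 and -0.2280 points in test score, holding the other predictors fixed.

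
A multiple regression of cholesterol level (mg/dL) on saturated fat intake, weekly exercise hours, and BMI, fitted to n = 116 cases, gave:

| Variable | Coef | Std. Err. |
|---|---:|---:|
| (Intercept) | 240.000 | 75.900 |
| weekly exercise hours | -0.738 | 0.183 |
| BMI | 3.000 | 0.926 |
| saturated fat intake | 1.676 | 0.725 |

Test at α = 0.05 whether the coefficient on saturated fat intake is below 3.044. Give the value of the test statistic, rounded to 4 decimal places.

t = -1.8869

Read off: b = 1.676, SE = 0.725 for saturated fat intake.
H₀: β₁ = 3.044 vs H₁: β₁ < 3.044.
t = (1.676 − 3.044) / 0.725 = -1.8869.
df = n − k − 1 = 116 − 3 − 1 = 112.
One-sided p ≈ 0.0309, which is < 0.05, so reject H₀.
There is evidence that the true slope on saturated fat intake is below 3.044 mg/dL per unit, holding the other predictors fixed.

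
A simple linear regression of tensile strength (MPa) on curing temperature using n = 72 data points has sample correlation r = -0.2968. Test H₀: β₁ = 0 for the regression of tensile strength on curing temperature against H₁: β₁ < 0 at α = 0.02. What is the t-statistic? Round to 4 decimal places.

t = r·√(n − 2)/√(1 − r²) = -0.2968·√70/√0.91191 = -2.6004.
df = n − 2 = 70.
One-sided p ≈ 0.0057, which is < 0.02, so reject H₀.
There is evidence of a linear association between curing temperature and tensile strength.

t = -2.6004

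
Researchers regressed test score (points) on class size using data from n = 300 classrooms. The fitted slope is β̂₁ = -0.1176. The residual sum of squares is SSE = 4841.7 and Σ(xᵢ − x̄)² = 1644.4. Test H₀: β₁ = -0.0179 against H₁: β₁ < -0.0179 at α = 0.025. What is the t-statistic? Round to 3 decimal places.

t = -1.003

MSE = SSE/(n − 2) = 4841.7/298 = 16.2473.
SE(β̂₁) = √(MSE/Sₓₓ) = √(16.2473/1644.4) = 0.0994002.
t = (-0.1176 − (-0.0179)) / 0.0994002 = -1.003.
df = n − 2 = 298.
One-sided p ≈ 0.1583, which is ≥ 0.025, so fail to reject H₀.
The data do not give significant evidence that the true slope on class size is below -0.0179 points per unit.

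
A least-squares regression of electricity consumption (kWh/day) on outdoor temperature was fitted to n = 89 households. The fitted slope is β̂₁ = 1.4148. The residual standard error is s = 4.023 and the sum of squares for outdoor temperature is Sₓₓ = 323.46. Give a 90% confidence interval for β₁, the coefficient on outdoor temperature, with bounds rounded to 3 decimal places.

(1.043, 1.787)

SE(β̂₁) = s/√Sₓₓ = 4.023/√323.46 = 0.223686.
df = n − 2 = 87.
t* = t_{0.05, 87} = 1.662557.
Margin = t* × SE = 1.662557 × 0.223686 = 0.37189.
CI: 1.4148 ± 0.37189 → (1.043, 1.787).
With 90% confidence, each one-unit increase in outdoor temperature is associated with a change of between 1.043 and 1.787 kWh/day in electricity consumption.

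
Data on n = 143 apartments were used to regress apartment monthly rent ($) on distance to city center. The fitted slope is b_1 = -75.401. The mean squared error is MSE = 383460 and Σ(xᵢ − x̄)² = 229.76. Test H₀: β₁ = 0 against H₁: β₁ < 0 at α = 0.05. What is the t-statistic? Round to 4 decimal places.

SE(b_1) = √(MSE/Sₓₓ) = √(383460/229.76) = 40.8529.
t = -75.401 / 40.8529 = -1.8457.
df = n − 2 = 141.
One-sided p ≈ 0.0335, which is < 0.05, so reject H₀.
There is evidence that the true slope on distance to city center is negative.

t = -1.8457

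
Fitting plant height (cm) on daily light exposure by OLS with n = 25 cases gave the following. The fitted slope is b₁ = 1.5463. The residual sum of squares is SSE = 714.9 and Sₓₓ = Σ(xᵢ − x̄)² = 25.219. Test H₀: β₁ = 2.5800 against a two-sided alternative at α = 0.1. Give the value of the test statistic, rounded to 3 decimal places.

MSE = SSE/(n − 2) = 714.9/23 = 31.0826.
SE(b₁) = √(MSE/Sₓₓ) = √(31.0826/25.219) = 1.11018.
t = (1.5463 − 2.5800) / 1.11018 = -0.931.
df = n − 2 = 23.
Two-sided p ≈ 0.3615, which is ≥ 0.1, so fail to reject H₀.
The data are consistent with a true slope of 2.5800 cm per unit of daily light exposure.

t = -0.931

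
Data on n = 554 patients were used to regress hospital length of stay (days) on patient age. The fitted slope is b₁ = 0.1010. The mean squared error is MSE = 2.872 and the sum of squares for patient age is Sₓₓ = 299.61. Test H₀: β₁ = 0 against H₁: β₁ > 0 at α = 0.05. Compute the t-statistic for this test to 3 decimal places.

SE(b₁) = √(MSE/Sₓₓ) = √(2.872/299.61) = 0.0979071.
t = 0.1010 / 0.0979071 = 1.032.
df = n − 2 = 552.
One-sided p ≈ 0.1514, which is ≥ 0.05, so fail to reject H₀.
The data do not give significant evidence that the true slope on patient age is positive.

t = 1.032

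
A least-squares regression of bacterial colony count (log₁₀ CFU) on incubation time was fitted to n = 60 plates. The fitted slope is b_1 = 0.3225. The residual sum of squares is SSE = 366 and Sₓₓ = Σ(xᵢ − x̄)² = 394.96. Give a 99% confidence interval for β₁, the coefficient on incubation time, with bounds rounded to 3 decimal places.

(-0.014, 0.659)

MSE = SSE/(n − 2) = 366/58 = 6.31034.
SE(b_1) = √(MSE/Sₓₓ) = √(6.31034/394.96) = 0.126401.
df = n − 2 = 58.
t* = t_{0.005, 58} = 2.663287.
Margin = t* × SE = 2.663287 × 0.126401 = 0.33664.
CI: 0.3225 ± 0.33664 → (-0.014, 0.659).
With 99% confidence, each one-unit increase in incubation time is associated with a change of between -0.014 and 0.659 log₁₀ CFU in bacterial colony count.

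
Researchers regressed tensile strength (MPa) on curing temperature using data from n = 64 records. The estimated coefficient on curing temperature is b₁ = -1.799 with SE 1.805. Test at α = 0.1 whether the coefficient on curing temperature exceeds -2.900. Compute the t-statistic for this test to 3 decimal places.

t = 0.610

H₀: β₁ = -2.900 vs H₁: β₁ > -2.900.
t = (b₁ − β₁⁰)/SE = (-1.799 − (-2.900)) / 1.805 = 0.610.
df = n − 2 = 64 − 2 = 62.
One-sided p ≈ 0.2721, which is ≥ 0.1, so fail to reject H₀.
The data do not give significant evidence that the true slope on curing temperature exceeds -2.900 MPa per unit.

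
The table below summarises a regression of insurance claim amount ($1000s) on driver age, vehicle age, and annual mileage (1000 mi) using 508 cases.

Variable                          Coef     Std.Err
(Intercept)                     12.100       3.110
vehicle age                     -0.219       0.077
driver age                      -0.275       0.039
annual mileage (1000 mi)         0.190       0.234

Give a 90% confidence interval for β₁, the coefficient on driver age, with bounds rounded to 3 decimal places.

Read off: b = -0.275, SE = 0.039 for driver age.
df = n − k − 1 = 508 − 3 − 1 = 504.
t* = t_{0.05, 504} = 1.647883.
Margin = t* × SE = 1.647883 × 0.039 = 0.06427.
CI: -0.275 ± 0.06427 → (-0.339, -0.211).

(-0.339, -0.211)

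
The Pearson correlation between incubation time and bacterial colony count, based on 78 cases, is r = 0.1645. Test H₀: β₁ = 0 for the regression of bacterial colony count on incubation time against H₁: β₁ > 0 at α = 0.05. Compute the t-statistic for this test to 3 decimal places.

t = r·√(n − 2)/√(1 − r²) = 0.1645·√76/√0.97294 = 1.454.
df = n − 2 = 76.
One-sided p ≈ 0.0750, which is ≥ 0.05, so fail to reject H₀.
The data do not give significant evidence of a linear association between incubation time and bacterial colony count.

t = 1.454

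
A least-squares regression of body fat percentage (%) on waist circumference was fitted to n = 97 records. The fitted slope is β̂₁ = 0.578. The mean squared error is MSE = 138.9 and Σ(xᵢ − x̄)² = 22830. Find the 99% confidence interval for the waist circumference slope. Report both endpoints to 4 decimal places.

SE(β̂₁) = √(MSE/Sₓₓ) = √(138.9/22830) = 0.0780006.
df = n − 2 = 95.
t* = t_{0.005, 95} = 2.628576.
Margin = t* × SE = 2.628576 × 0.0780006 = 0.205031.
CI: 0.578 ± 0.205031 → (0.3730, 0.7830).
With 99% confidence, each one-unit increase in waist circumference is associated with a change of between 0.3730 and 0.7830 % in body fat percentage.

(0.3730, 0.7830)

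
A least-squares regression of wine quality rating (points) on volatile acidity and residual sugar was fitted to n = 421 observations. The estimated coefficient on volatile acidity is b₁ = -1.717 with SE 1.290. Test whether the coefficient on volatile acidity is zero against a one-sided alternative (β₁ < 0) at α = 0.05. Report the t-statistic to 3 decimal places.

H₀: β₁ = 0 vs H₁: β₁ < 0.
t = (b₁ − β₁⁰)/SE = -1.717 / 1.290 = -1.331.
df = n − k − 1 = 421 − 2 − 1 = 418.
One-sided p ≈ 0.0920, which is ≥ 0.05, so fail to reject H₀.
The data do not give significant evidence that the true slope on volatile acidity is negative, holding the other predictors fixed.

t = -1.331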